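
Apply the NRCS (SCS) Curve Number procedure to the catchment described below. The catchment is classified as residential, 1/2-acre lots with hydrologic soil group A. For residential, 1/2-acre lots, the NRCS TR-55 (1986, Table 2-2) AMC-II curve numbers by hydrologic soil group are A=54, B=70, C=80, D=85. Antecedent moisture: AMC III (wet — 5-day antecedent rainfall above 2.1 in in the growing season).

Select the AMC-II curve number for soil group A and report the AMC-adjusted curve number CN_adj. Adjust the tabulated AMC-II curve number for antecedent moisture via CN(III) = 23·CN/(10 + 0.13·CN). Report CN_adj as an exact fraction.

CN_adj = 2700/37 ≈ 72.973

NRCS table: residential, 1/2-acre lots, soil group A → CN(II) = 54
CN(III) from CN(II)=54: (23·54)/(10 + 0.13·54) = 2700/37 ≈ 72.973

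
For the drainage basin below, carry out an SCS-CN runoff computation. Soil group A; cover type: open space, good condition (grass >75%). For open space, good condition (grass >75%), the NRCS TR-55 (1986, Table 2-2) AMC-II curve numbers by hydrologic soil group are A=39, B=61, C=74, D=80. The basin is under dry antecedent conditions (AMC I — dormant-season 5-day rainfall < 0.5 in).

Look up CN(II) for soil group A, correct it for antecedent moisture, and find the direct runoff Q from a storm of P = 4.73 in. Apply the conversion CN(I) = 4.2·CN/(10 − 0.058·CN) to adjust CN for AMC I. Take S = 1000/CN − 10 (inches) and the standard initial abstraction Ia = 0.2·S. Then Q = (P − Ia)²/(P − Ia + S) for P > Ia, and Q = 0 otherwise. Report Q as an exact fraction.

Q = 0 in ≈ 0.000 in

NRCS table: open space, good condition (grass >75%), soil group A → CN(II) = 39
Dry (AMC I): CN(I) = 4.2·39/(10 − 0.058·39) = (819/5)/(3869/500) = 81900/3869 ≈ 21.168
S = 1000/(81900/3869) − 10 = 30500/819 in ≈ 37.241 in
Ia = 0.2S: 0.2·37.241 = 7.448 in (exactly 6100/819)
P = 4.730 ≤ Ia = 7.448 in: entire storm abstracted, Q = 0.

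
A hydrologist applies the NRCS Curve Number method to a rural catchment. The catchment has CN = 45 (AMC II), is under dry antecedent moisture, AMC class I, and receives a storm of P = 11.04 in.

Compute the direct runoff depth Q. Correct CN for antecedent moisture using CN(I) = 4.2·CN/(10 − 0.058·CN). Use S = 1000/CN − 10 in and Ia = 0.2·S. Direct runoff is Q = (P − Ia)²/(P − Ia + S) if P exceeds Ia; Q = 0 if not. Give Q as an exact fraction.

Adjust CN=45 to AMC I: 4.2·45/(10 − 0.058·45) → 189 ÷ (739/100) = 18900/739 ≈ 25.575
Retention S: 1000/CN − 10 with CN=25.575 → S = 5500/189 ≈ 29.101 in
Initial abstraction Ia = S/5 = (5500/189)/5 = 1100/189 ≈ 5.820 in
P − Ia = 11.040 − 5.820 = 24664/4725 ≈ 5.220 in (> 0, runoff occurs)
Q = (24664/4725)²/((24664/4725) + 5500/189) = (608312896/22325625)/(162164/4725) = 152078224/191556225 in ≈ 0.794 in

Q = 152078224/191556225 in ≈ 0.794 in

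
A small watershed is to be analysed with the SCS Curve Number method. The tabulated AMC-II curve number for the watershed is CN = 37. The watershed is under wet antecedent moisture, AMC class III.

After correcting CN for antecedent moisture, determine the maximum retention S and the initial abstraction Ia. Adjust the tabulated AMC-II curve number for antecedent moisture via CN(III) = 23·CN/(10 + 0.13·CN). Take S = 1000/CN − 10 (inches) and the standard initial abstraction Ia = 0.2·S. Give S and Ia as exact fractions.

S = 6300/851 in ≈ 7.403 in; Ia = 1260/851 in ≈ 1.481 in

Adjust CN=37 to AMC III: 23·37/(10 + 0.13·37) → 851 ÷ (1481/100) = 85100/1481 ≈ 57.461
Retention S: 1000/CN − 10 with CN=57.461 → S = 6300/851 ≈ 7.403 in
Ia = 0.2S: 0.2·7.403 = 1.481 in (exactly 1260/851)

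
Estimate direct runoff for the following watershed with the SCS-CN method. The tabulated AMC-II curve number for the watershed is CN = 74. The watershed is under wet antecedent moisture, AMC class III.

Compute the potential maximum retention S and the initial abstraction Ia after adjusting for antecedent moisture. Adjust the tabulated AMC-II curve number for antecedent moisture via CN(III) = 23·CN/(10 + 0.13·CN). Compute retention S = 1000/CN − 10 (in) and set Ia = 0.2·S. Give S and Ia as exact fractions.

CN(III) from CN(II)=74: (23·74)/(10 + 0.13·74) = 85100/981 ≈ 86.748
Max retention: S = 1000/(85100/981) − 10 = 1300/851 in (≈ 1.528 in)
Ia = 0.2·(1300/851) = 260/851 in ≈ 0.306 in

S = 1300/851 in ≈ 1.528 in; Ia = 260/851 in ≈ 0.306 in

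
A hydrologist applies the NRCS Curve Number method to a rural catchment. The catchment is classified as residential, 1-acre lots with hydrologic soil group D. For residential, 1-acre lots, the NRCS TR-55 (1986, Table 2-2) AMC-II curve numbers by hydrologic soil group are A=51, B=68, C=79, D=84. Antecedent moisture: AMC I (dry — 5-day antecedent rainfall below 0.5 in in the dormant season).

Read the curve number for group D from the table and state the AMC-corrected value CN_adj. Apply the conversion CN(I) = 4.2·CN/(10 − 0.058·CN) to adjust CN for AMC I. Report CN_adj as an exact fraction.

CN_adj = 44100/641 ≈ 68.799

NRCS table: residential, 1-acre lots, soil group D → CN(II) = 84
Dry (AMC I): CN(I) = 4.2·84/(10 − 0.058·84) = (1764/5)/(641/125) = 44100/641 ≈ 68.799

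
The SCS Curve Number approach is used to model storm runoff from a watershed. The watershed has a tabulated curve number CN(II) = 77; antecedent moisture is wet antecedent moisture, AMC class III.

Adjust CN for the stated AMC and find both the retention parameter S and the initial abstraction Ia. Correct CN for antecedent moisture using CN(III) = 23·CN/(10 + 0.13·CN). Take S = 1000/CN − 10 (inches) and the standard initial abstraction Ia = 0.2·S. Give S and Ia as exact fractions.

CN(III) from CN(II)=77: (23·77)/(10 + 0.13·77) = 7700/87 ≈ 88.506
Max retention: S = 1000/(7700/87) − 10 = 100/77 in (≈ 1.299 in)
Ia = 0.2·(100/77) = 20/77 in ≈ 0.260 in

S = 100/77 in ≈ 1.299 in; Ia = 20/77 in ≈ 0.260 in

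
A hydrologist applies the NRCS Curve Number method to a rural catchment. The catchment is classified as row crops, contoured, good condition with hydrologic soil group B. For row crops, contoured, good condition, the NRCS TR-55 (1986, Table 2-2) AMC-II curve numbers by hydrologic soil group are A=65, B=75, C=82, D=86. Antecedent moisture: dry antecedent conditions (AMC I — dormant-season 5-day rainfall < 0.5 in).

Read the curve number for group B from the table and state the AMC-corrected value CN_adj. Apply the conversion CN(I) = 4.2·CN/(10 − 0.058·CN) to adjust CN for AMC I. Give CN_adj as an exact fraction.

NRCS table: row crops, contoured, good condition, soil group B → CN(II) = 75
CN(I) from CN(II)=75: (4.2·75)/(10 − 0.058·75) = 6300/113 ≈ 55.752

CN_adj = 6300/113 ≈ 55.752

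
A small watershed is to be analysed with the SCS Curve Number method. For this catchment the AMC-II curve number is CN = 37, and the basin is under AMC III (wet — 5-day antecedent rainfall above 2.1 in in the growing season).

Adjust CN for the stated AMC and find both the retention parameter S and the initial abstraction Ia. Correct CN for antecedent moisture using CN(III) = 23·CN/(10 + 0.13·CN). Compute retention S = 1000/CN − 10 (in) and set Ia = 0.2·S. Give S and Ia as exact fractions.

S = 6300/851 in ≈ 7.403 in; Ia = 1260/851 in ≈ 1.481 in

Wet (AMC III): CN(III) = 23·37/(10 + 0.13·37) = 851/(1481/100) = 85100/1481 ≈ 57.461
Retention S: 1000/CN − 10 with CN=57.461 → S = 6300/851 ≈ 7.403 in
Ia = 0.2S: 0.2·7.403 = 1.481 in (exactly 1260/851)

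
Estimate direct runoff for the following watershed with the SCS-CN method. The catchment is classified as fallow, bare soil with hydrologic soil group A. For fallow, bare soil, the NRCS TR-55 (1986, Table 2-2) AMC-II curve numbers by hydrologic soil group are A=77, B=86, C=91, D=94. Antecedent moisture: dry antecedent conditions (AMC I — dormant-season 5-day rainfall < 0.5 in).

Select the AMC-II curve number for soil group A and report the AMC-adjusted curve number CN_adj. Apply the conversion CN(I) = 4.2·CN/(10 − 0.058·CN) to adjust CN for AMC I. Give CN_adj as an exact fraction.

CN_adj = 161700/2767 ≈ 58.439

NRCS table: fallow, bare soil, soil group A → CN(II) = 77
CN(I) from CN(II)=77: (4.2·77)/(10 − 0.058·77) = 161700/2767 ≈ 58.439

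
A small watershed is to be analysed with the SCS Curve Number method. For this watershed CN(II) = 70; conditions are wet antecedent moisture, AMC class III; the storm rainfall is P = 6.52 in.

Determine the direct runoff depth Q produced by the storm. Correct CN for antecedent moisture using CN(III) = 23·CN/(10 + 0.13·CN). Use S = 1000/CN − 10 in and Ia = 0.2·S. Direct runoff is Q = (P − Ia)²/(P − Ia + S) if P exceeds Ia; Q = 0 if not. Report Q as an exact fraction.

Adjust CN=70 to AMC III: 23·70/(10 + 0.13·70) → 1610 ÷ (191/10) = 16100/191 ≈ 84.293
Max retention: S = 1000/(16100/191) − 10 = 300/161 in (≈ 1.863 in)
Initial abstraction Ia = S/5 = (300/161)/5 = 60/161 ≈ 0.373 in
Excess rainfall: 6.520 − 0.373 = 6.147 in; P > Ia so Q > 0
Runoff Q = (P−Ia)²/(P−Ia+S) = (6.147)²/(6.147+1.863) = 612216049/129778075 ≈ 4.717 in

Q = 612216049/129778075 in ≈ 4.717 in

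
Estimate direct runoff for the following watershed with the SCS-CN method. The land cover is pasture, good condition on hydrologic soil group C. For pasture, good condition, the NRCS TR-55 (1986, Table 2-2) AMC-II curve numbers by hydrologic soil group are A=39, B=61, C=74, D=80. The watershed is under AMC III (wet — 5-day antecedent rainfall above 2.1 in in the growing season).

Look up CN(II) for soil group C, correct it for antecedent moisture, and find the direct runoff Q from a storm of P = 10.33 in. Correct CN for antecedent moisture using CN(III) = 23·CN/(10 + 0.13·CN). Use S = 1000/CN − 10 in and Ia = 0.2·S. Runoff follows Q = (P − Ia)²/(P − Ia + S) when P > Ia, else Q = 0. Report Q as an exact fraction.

Q = 727750604889/83660363300 in ≈ 8.699 in

NRCS table: pasture, good condition, soil group C → CN(II) = 74
Adjust CN=74 to AMC III: 23·74/(10 + 0.13·74) → 1702 ÷ (981/50) = 85100/981 ≈ 86.748
Max retention: S = 1000/(85100/981) − 10 = 1300/851 in (≈ 1.528 in)
Initial abstraction Ia = S/5 = (1300/851)/5 = 260/851 ≈ 0.306 in
P − Ia = 10.330 − 0.306 = 853083/85100 ≈ 10.024 in (> 0, runoff occurs)
Runoff Q = (P−Ia)²/(P−Ia+S) = (10.024)²/(10.024+1.528) = 727750604889/83660363300 ≈ 8.699 in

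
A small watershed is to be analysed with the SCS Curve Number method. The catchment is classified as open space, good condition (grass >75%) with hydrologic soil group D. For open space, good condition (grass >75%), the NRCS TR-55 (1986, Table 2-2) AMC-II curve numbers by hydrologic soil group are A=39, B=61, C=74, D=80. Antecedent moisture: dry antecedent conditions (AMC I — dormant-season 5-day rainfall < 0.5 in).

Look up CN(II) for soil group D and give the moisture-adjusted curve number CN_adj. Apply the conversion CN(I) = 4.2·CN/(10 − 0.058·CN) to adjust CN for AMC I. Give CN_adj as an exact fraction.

NRCS table: open space, good condition (grass >75%), soil group D → CN(II) = 80
Dry (AMC I): CN(I) = 4.2·80/(10 − 0.058·80) = 336/(134/25) = 4200/67 ≈ 62.687

CN_adj = 4200/67 ≈ 62.687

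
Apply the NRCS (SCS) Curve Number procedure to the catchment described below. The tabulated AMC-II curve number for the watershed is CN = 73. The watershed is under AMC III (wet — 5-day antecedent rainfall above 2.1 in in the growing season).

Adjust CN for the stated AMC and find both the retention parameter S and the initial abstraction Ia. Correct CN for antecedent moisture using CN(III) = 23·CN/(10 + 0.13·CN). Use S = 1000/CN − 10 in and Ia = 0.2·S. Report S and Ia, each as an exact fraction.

CN(III) from CN(II)=73: (23·73)/(10 + 0.13·73) = 167900/1949 ≈ 86.147
Max retention: S = 1000/(167900/1949) − 10 = 2700/1679 in (≈ 1.608 in)
Initial abstraction Ia = S/5 = (2700/1679)/5 = 540/1679 ≈ 0.322 in

S = 2700/1679 in ≈ 1.608 in; Ia = 540/1679 in ≈ 0.322 in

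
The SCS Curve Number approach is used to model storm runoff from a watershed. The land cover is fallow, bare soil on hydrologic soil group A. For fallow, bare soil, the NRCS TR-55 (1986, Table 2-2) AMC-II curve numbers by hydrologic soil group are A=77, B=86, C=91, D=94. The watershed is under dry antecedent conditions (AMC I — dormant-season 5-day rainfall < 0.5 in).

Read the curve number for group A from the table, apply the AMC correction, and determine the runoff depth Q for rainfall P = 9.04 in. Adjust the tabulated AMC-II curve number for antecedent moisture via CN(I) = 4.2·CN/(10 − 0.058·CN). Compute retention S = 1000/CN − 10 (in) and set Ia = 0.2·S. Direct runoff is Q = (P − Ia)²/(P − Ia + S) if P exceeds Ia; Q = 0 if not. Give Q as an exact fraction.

Q = 47414137682/12035371425 in ≈ 3.940 in

NRCS table: fallow, bare soil, soil group A → CN(II) = 77
Adjust CN=77 to AMC I: 4.2·77/(10 − 0.058·77) → (1617/5) ÷ (2767/500) = 161700/2767 ≈ 58.439
Max retention: S = 1000/(161700/2767) − 10 = 11500/1617 in (≈ 7.112 in)
Ia = 0.2S: 0.2·7.112 = 1.422 in (exactly 2300/1617)
P − Ia = 9.040 − 1.422 = 307942/40425 ≈ 7.618 in (> 0, runoff occurs)
Q: (307942/40425)² ÷ (595442/40425) = 47414137682/12035371425 in (≈ 3.940 in)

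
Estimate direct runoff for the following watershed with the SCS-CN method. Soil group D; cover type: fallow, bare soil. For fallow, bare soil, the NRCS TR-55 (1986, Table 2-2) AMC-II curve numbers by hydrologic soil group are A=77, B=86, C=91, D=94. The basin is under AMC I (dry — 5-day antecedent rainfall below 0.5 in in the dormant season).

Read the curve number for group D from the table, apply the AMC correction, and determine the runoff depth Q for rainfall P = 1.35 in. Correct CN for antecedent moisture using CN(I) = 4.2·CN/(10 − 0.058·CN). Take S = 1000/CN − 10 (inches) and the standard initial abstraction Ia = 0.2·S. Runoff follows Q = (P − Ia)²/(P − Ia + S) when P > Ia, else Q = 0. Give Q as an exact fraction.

Q = 47375689/111090140 in ≈ 0.426 in

NRCS table: fallow, bare soil, soil group D → CN(II) = 94
CN(I) from CN(II)=94: (4.2·94)/(10 − 0.058·94) = 32900/379 ≈ 86.807
S = 1000/(32900/379) − 10 = 500/329 in ≈ 1.520 in
Ia = 0.2S: 0.2·1.520 = 0.304 in (exactly 100/329)
Excess rainfall: 1.350 − 0.304 = 1.046 in; P > Ia so Q > 0
Q: (6883/6580)² ÷ (16883/6580) = 47375689/111090140 in (≈ 0.426 in)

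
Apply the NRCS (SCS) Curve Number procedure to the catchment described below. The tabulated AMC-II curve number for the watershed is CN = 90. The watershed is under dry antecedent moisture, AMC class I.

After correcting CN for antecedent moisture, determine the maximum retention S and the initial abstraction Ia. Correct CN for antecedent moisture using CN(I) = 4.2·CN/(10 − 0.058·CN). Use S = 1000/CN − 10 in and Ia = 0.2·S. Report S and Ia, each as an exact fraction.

Adjust CN=90 to AMC I: 4.2·90/(10 − 0.058·90) → 378 ÷ (239/50) = 18900/239 ≈ 79.079
Retention S: 1000/CN − 10 with CN=79.079 → S = 500/189 ≈ 2.646 in
Initial abstraction Ia = S/5 = (500/189)/5 = 100/189 ≈ 0.529 in

S = 500/189 in ≈ 2.646 in; Ia = 100/189 in ≈ 0.529 in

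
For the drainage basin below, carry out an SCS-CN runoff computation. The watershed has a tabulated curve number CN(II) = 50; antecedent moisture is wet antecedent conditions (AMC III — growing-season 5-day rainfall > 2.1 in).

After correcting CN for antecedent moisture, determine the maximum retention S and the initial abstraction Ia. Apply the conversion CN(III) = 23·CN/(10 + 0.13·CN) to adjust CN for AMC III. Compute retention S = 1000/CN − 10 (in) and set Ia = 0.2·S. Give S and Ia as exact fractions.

S = 100/23 in ≈ 4.348 in; Ia = 20/23 in ≈ 0.870 in

CN(III) from CN(II)=50: (23·50)/(10 + 0.13·50) = 2300/33 ≈ 69.697
S = 1000/(2300/33) − 10 = 100/23 in ≈ 4.348 in
Ia = 0.2·(100/23) = 20/23 in ≈ 0.870 in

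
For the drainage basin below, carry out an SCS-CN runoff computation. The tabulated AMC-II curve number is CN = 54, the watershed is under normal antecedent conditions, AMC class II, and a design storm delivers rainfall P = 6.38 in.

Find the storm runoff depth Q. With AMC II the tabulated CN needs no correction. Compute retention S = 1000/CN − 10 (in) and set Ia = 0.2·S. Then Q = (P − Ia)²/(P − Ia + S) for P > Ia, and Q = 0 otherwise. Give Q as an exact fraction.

Q = 39853969/24047550 in ≈ 1.657 in

CN(II) = 54; AMC II needs no correction.
Retention S: 1000/CN − 10 with CN=54.000 → S = 230/27 ≈ 8.519 in
Initial abstraction Ia = S/5 = (230/27)/5 = 46/27 ≈ 1.704 in
P − Ia = 6.380 − 1.704 = 6313/1350 ≈ 4.676 in (> 0, runoff occurs)
Runoff Q = (P−Ia)²/(P−Ia+S) = (4.676)²/(4.676+8.519) = 39853969/24047550 ≈ 1.657 in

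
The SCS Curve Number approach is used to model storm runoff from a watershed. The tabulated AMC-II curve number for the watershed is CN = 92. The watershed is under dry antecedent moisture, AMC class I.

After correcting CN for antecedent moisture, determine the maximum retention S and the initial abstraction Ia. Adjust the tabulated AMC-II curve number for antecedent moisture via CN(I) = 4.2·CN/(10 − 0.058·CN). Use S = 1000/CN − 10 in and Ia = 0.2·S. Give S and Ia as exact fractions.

CN(I) from CN(II)=92: (4.2·92)/(10 − 0.058·92) = 48300/583 ≈ 82.847
S = 1000/(48300/583) − 10 = 1000/483 in ≈ 2.070 in
Ia = 0.2·(1000/483) = 200/483 in ≈ 0.414 in

S = 1000/483 in ≈ 2.070 in; Ia = 200/483 in ≈ 0.414 in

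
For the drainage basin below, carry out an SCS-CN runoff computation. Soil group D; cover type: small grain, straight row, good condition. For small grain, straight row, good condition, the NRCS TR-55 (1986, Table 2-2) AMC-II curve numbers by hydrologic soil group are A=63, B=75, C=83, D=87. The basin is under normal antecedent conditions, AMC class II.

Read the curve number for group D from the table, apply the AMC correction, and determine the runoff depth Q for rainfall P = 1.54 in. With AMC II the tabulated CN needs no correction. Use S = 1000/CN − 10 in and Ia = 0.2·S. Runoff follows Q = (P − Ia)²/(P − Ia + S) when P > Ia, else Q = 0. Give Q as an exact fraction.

Q = 29149201/51760650 in ≈ 0.563 in

NRCS table: small grain, straight row, good condition, soil group D → CN(II) = 87
CN(II) = 87; AMC II needs no correction.
S = 1000/87 − 10 = 130/87 in ≈ 1.494 in
Ia = 0.2·(130/87) = 26/87 in ≈ 0.299 in
Since P=1.540 > Ia=0.299: effective rainfall P−Ia = 5399/4350 in
Q: (5399/4350)² ÷ (11899/4350) = 29149201/51760650 in (≈ 0.563 in)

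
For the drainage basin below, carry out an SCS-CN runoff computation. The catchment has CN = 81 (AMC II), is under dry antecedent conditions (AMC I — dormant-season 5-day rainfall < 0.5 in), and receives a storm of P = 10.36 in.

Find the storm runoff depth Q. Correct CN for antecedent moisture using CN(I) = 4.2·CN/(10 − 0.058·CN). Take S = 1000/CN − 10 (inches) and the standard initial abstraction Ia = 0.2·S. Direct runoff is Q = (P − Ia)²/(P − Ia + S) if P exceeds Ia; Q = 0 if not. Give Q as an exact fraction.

Q = 154495377481/26814521475 in ≈ 5.762 in

Dry (AMC I): CN(I) = 4.2·81/(10 − 0.058·81) = (1701/5)/(2651/500) = 170100/2651 ≈ 64.164
S = 1000/(170100/2651) − 10 = 9500/1701 in ≈ 5.585 in
Ia = 0.2S: 0.2·5.585 = 1.117 in (exactly 1900/1701)
Since P=10.360 > Ia=1.117: effective rainfall P−Ia = 393059/42525 in
Runoff Q = (P−Ia)²/(P−Ia+S) = (9.243)²/(9.243+5.585) = 154495377481/26814521475 ≈ 5.762 in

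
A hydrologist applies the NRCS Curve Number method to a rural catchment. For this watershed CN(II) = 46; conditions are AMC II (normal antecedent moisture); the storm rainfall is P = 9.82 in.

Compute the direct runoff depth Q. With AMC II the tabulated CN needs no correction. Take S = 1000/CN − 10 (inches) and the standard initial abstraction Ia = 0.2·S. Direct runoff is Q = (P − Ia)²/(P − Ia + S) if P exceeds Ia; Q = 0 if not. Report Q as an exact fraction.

CN(II) = 46; AMC II needs no correction.
Retention S: 1000/CN − 10 with CN=46.000 → S = 270/23 ≈ 11.739 in
Initial abstraction Ia = S/5 = (270/23)/5 = 54/23 ≈ 2.348 in
P − Ia = 9.820 − 2.348 = 8593/1150 ≈ 7.472 in (> 0, runoff occurs)
Q: (8593/1150)² ÷ (22093/1150) = 73839649/25406950 in (≈ 2.906 in)

Q = 73839649/25406950 in ≈ 2.906 in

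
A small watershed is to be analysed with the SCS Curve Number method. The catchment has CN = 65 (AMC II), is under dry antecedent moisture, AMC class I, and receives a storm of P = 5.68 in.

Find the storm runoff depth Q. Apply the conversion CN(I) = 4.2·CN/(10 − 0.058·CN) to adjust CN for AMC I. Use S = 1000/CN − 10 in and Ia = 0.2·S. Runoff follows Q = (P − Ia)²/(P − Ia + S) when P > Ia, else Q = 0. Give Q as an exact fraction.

Q = 4614722/7574775 in ≈ 0.609 in

Adjust CN=65 to AMC I: 4.2·65/(10 − 0.058·65) → 273 ÷ (623/100) = 3900/89 ≈ 43.820
Max retention: S = 1000/(3900/89) − 10 = 500/39 in (≈ 12.821 in)
Ia = 0.2S: 0.2·12.821 = 2.564 in (exactly 100/39)
Excess rainfall: 5.680 − 2.564 = 3.116 in; P > Ia so Q > 0
Runoff Q = (P−Ia)²/(P−Ia+S) = (3.116)²/(3.116+12.821) = 4614722/7574775 ≈ 0.609 in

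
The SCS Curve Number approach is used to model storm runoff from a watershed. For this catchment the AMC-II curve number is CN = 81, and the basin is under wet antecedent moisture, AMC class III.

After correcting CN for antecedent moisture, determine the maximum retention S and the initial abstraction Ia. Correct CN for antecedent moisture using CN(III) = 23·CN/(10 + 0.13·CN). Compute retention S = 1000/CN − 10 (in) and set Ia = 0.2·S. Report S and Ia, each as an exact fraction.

CN(III) from CN(II)=81: (23·81)/(10 + 0.13·81) = 186300/2053 ≈ 90.745
Max retention: S = 1000/(186300/2053) − 10 = 1900/1863 in (≈ 1.020 in)
Ia = 0.2S: 0.2·1.020 = 0.204 in (exactly 380/1863)

S = 1900/1863 in ≈ 1.020 in; Ia = 380/1863 in ≈ 0.204 in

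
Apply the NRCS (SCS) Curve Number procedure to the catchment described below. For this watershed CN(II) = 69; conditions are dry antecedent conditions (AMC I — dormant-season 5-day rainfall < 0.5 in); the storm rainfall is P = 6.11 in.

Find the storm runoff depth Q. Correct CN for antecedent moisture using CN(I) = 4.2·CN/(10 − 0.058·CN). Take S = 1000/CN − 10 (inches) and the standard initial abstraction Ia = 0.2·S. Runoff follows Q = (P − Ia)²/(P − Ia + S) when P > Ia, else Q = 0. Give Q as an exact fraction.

Dry (AMC I): CN(I) = 4.2·69/(10 − 0.058·69) = (1449/5)/(2999/500) = 144900/2999 ≈ 48.316
Retention S: 1000/CN − 10 with CN=48.316 → S = 15500/1449 ≈ 10.697 in
Ia = 0.2·(15500/1449) = 3100/1449 in ≈ 2.139 in
P − Ia = 6.110 − 2.139 = 575339/144900 ≈ 3.971 in (> 0, runoff occurs)
Q: (575339/144900)² ÷ (2125339/144900) = 331014964921/307961621100 in (≈ 1.075 in)

Q = 331014964921/307961621100 in ≈ 1.075 in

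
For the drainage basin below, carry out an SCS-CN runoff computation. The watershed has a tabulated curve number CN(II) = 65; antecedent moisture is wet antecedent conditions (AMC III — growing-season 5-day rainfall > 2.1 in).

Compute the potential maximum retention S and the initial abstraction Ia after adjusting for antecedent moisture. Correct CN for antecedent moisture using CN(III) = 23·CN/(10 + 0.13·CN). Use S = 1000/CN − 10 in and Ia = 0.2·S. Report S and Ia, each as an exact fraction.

Adjust CN=65 to AMC III: 23·65/(10 + 0.13·65) → 1495 ÷ (369/20) = 29900/369 ≈ 81.030
Max retention: S = 1000/(29900/369) − 10 = 700/299 in (≈ 2.341 in)
Initial abstraction Ia = S/5 = (700/299)/5 = 140/299 ≈ 0.468 in

S = 700/299 in ≈ 2.341 in; Ia = 140/299 in ≈ 0.468 in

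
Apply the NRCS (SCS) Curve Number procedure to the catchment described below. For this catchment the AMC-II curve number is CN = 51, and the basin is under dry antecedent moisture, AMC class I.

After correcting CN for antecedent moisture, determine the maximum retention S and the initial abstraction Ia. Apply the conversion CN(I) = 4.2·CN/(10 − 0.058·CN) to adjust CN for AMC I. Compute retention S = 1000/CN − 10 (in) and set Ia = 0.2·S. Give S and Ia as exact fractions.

S = 3500/153 in ≈ 22.876 in; Ia = 700/153 in ≈ 4.575 in

Adjust CN=51 to AMC I: 4.2·51/(10 − 0.058·51) → (1071/5) ÷ (3521/500) = 15300/503 ≈ 30.417
S = 1000/(15300/503) − 10 = 3500/153 in ≈ 22.876 in
Initial abstraction Ia = S/5 = (3500/153)/5 = 700/153 ≈ 4.575 in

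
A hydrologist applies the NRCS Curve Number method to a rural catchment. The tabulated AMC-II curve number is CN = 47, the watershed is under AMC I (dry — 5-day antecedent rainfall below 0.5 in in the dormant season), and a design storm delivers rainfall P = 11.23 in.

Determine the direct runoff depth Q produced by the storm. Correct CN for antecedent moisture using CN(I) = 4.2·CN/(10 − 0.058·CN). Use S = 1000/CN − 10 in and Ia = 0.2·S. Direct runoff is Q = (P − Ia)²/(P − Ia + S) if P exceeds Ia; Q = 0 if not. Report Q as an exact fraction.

Q = 334547716801/318643178700 in ≈ 1.050 in

Adjust CN=47 to AMC I: 4.2·47/(10 − 0.058·47) → (987/5) ÷ (3637/500) = 98700/3637 ≈ 27.138
S = 1000/(98700/3637) − 10 = 26500/987 in ≈ 26.849 in
Initial abstraction Ia = S/5 = (26500/987)/5 = 5300/987 ≈ 5.370 in
P − Ia = 11.230 − 5.370 = 578401/98700 ≈ 5.860 in (> 0, runoff occurs)
Runoff Q = (P−Ia)²/(P−Ia+S) = (5.860)²/(5.860+26.849) = 334547716801/318643178700 ≈ 1.050 in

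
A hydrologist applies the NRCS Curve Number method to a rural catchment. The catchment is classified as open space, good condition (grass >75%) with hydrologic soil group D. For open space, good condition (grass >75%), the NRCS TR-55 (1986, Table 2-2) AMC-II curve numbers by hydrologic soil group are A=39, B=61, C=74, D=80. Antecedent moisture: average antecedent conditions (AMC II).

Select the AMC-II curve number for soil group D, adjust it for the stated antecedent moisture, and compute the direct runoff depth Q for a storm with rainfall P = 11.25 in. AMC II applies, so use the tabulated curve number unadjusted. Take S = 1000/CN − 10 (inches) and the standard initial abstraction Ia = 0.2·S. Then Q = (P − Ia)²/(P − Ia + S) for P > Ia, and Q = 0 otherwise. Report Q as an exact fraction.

Q = 1849/212 in ≈ 8.722 in

NRCS table: open space, good condition (grass >75%), soil group D → CN(II) = 80
Average conditions: CN = 80 (no AMC adjustment).
Max retention: S = 1000/80 − 10 = 5/2 in (≈ 2.500 in)
Ia = 0.2S: 0.2·2.500 = 0.500 in (exactly 1/2)
Since P=11.250 > Ia=0.500: effective rainfall P−Ia = 43/4 in
Runoff Q = (P−Ia)²/(P−Ia+S) = (10.750)²/(10.750+2.500) = 1849/212 ≈ 8.722 in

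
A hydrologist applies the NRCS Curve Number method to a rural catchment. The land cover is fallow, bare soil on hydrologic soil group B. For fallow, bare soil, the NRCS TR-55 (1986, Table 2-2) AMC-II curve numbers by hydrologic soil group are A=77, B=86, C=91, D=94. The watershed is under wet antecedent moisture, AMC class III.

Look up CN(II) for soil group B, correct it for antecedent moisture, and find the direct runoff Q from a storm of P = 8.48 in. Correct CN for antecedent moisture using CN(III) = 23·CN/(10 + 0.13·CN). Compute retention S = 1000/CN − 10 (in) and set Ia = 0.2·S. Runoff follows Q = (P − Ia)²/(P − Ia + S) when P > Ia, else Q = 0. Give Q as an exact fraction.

Q = 10626311056/1382547825 in ≈ 7.686 in

NRCS table: fallow, bare soil, soil group B → CN(II) = 86
CN(III) from CN(II)=86: (23·86)/(10 + 0.13·86) = 98900/1059 ≈ 93.390
Retention S: 1000/CN − 10 with CN=93.390 → S = 700/989 ≈ 0.708 in
Ia = 0.2S: 0.2·0.708 = 0.142 in (exactly 140/989)
Since P=8.480 > Ia=0.142: effective rainfall P−Ia = 206168/24725 in
Q = (206168/24725)²/((206168/24725) + 700/989) = (42505244224/611325625)/(223668/24725) = 10626311056/1382547825 in ≈ 7.686 in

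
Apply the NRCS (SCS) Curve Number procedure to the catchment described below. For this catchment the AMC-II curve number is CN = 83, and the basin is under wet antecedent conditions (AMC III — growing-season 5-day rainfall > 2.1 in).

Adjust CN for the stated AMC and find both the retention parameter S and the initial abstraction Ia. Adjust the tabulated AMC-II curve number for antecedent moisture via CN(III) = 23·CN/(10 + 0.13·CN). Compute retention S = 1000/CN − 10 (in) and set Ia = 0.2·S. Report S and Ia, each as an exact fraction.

Adjust CN=83 to AMC III: 23·83/(10 + 0.13·83) → 1909 ÷ (2079/100) = 190900/2079 ≈ 91.823
Retention S: 1000/CN − 10 with CN=91.823 → S = 1700/1909 ≈ 0.891 in
Ia = 0.2·(1700/1909) = 340/1909 in ≈ 0.178 in

S = 1700/1909 in ≈ 0.891 in; Ia = 340/1909 in ≈ 0.178 in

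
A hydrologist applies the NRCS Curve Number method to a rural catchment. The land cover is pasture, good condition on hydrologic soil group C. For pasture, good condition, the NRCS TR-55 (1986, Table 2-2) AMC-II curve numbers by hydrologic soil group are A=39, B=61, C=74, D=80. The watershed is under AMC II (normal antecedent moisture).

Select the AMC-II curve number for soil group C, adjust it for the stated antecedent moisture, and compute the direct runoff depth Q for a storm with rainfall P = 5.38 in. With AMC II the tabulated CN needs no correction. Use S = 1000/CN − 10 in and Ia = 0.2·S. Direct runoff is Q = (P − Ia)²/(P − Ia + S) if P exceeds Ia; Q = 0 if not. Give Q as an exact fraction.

NRCS table: pasture, good condition, soil group C → CN(II) = 74
Average conditions: CN = 74 (no AMC adjustment).
Retention S: 1000/CN − 10 with CN=74.000 → S = 130/37 ≈ 3.514 in
Initial abstraction Ia = S/5 = (130/37)/5 = 26/37 ≈ 0.703 in
P − Ia = 5.380 − 0.703 = 8653/1850 ≈ 4.677 in (> 0, runoff occurs)
Q = (8653/1850)²/((8653/1850) + 130/37) = (74874409/3422500)/(15153/1850) = 74874409/28033050 in ≈ 2.671 in

Q = 74874409/28033050 in ≈ 2.671 in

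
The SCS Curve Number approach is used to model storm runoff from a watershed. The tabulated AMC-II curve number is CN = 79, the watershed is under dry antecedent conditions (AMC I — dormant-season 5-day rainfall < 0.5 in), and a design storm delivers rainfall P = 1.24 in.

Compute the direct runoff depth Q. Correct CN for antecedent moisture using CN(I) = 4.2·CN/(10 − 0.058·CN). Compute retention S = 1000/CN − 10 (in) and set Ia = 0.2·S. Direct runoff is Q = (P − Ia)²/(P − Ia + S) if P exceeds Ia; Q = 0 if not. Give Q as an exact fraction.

Dry (AMC I): CN(I) = 4.2·79/(10 − 0.058·79) = (1659/5)/(2709/500) = 7900/129 ≈ 61.240
S = 1000/(7900/129) − 10 = 500/79 in ≈ 6.329 in
Initial abstraction Ia = S/5 = (500/79)/5 = 100/79 ≈ 1.266 in
P = 1.240 ≤ Ia = 1.266 in: entire storm abstracted, Q = 0.

Q = 0 in ≈ 0.000 in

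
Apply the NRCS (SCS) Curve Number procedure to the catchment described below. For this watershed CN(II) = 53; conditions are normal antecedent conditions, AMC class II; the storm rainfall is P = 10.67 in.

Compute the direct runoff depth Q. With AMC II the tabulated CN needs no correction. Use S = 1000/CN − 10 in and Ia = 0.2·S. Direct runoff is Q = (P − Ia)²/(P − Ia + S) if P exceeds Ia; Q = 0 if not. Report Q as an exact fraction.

Q = 2223216801/499000300 in ≈ 4.455 in

CN(II) = 53; AMC II needs no correction.
Max retention: S = 1000/53 − 10 = 470/53 in (≈ 8.868 in)
Initial abstraction Ia = S/5 = (470/53)/5 = 94/53 ≈ 1.774 in
Since P=10.670 > Ia=1.774: effective rainfall P−Ia = 47151/5300 in
Q: (47151/5300)² ÷ (94151/5300) = 2223216801/499000300 in (≈ 4.455 in)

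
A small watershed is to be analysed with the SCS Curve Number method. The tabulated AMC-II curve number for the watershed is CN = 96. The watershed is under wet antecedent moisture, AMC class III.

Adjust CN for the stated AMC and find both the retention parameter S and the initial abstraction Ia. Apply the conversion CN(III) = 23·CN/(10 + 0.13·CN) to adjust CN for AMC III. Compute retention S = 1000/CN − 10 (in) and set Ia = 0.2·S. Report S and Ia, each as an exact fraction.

CN(III) from CN(II)=96: (23·96)/(10 + 0.13·96) = 27600/281 ≈ 98.221
Max retention: S = 1000/(27600/281) − 10 = 25/138 in (≈ 0.181 in)
Ia = 0.2·(25/138) = 5/138 in ≈ 0.036 in

S = 25/138 in ≈ 0.181 in; Ia = 5/138 in ≈ 0.036 in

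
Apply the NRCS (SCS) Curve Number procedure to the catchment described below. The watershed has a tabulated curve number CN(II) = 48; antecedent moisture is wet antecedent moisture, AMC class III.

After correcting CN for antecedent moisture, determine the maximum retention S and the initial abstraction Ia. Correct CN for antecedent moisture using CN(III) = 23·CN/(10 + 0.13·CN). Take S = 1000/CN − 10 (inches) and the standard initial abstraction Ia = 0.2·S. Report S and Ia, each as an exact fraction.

CN(III) from CN(II)=48: (23·48)/(10 + 0.13·48) = 13800/203 ≈ 67.980
Max retention: S = 1000/(13800/203) − 10 = 325/69 in (≈ 4.710 in)
Ia = 0.2·(325/69) = 65/69 in ≈ 0.942 in

S = 325/69 in ≈ 4.710 in; Ia = 65/69 in ≈ 0.942 in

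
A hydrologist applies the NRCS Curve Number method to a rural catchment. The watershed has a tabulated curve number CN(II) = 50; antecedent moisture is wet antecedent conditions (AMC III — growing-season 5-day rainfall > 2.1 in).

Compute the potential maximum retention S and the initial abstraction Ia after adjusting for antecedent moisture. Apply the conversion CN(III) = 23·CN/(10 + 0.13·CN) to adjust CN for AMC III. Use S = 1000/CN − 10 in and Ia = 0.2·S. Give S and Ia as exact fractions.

S = 100/23 in ≈ 4.348 in; Ia = 20/23 in ≈ 0.870 in

Adjust CN=50 to AMC III: 23·50/(10 + 0.13·50) → 1150 ÷ (33/2) = 2300/33 ≈ 69.697
Retention S: 1000/CN − 10 with CN=69.697 → S = 100/23 ≈ 4.348 in
Ia = 0.2S: 0.2·4.348 = 0.870 in (exactly 20/23)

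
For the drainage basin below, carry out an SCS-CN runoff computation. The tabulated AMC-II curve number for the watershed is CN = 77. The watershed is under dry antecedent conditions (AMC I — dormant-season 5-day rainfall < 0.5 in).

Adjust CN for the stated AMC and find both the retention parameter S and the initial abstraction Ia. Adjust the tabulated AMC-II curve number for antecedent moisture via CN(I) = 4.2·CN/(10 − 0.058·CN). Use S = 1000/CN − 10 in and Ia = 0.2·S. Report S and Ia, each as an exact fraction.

CN(I) from CN(II)=77: (4.2·77)/(10 − 0.058·77) = 161700/2767 ≈ 58.439
Retention S: 1000/CN − 10 with CN=58.439 → S = 11500/1617 ≈ 7.112 in
Initial abstraction Ia = S/5 = (11500/1617)/5 = 2300/1617 ≈ 1.422 in

S = 11500/1617 in ≈ 7.112 in; Ia = 2300/1617 in ≈ 1.422 in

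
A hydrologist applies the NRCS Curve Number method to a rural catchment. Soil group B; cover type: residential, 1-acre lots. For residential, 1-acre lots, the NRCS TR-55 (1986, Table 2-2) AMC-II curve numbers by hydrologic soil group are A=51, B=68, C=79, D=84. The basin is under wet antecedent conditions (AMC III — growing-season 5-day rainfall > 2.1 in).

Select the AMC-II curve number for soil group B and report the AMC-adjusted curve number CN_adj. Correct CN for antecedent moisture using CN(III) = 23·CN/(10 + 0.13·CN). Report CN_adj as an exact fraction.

NRCS table: residential, 1-acre lots, soil group B → CN(II) = 68
CN(III) from CN(II)=68: (23·68)/(10 + 0.13·68) = 39100/471 ≈ 83.015

CN_adj = 39100/471 ≈ 83.015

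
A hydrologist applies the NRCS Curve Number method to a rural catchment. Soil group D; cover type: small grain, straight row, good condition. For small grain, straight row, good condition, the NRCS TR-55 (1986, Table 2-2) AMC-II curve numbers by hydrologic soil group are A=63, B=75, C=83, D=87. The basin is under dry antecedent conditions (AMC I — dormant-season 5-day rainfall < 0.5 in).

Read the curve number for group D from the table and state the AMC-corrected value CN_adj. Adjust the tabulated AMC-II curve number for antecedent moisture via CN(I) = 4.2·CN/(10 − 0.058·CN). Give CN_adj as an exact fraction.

CN_adj = 182700/2477 ≈ 73.759

NRCS table: small grain, straight row, good condition, soil group D → CN(II) = 87
Dry (AMC I): CN(I) = 4.2·87/(10 − 0.058·87) = (1827/5)/(2477/500) = 182700/2477 ≈ 73.759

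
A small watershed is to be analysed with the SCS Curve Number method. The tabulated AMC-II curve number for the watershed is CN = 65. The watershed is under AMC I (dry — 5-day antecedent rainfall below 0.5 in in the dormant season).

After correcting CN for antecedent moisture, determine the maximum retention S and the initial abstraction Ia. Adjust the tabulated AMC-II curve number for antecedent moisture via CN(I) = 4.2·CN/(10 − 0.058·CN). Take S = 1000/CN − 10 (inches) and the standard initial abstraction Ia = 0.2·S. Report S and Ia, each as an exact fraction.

CN(I) from CN(II)=65: (4.2·65)/(10 − 0.058·65) = 3900/89 ≈ 43.820
Retention S: 1000/CN − 10 with CN=43.820 → S = 500/39 ≈ 12.821 in
Ia = 0.2·(500/39) = 100/39 in ≈ 2.564 in

S = 500/39 in ≈ 12.821 in; Ia = 100/39 in ≈ 2.564 in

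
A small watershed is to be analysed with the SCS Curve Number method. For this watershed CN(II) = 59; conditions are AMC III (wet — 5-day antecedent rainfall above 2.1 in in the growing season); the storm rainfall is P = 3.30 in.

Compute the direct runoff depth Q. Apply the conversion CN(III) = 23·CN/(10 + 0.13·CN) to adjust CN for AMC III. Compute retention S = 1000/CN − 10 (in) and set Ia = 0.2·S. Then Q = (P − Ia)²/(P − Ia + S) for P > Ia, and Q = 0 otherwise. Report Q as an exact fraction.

Wet (AMC III): CN(III) = 23·59/(10 + 0.13·59) = 1357/(1767/100) = 135700/1767 ≈ 76.797
S = 1000/(135700/1767) − 10 = 4100/1357 in ≈ 3.021 in
Ia = 0.2·(4100/1357) = 820/1357 in ≈ 0.604 in
Excess rainfall: 3.300 − 0.604 = 2.696 in; P > Ia so Q > 0
Q = (36581/13570)²/((36581/13570) + 4100/1357) = (1338169561/184144900)/(77581/13570) = 1338169561/1052774170 in ≈ 1.271 in

Q = 1338169561/1052774170 in ≈ 1.271 in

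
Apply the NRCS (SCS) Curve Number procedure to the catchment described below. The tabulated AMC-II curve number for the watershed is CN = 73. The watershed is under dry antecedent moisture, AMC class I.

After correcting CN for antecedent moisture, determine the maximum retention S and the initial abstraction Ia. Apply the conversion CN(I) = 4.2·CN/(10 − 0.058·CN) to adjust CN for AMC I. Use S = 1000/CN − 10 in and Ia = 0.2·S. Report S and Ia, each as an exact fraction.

Dry (AMC I): CN(I) = 4.2·73/(10 − 0.058·73) = (1533/5)/(2883/500) = 51100/961 ≈ 53.174
Retention S: 1000/CN − 10 with CN=53.174 → S = 4500/511 ≈ 8.806 in
Ia = 0.2S: 0.2·8.806 = 1.761 in (exactly 900/511)

S = 4500/511 in ≈ 8.806 in; Ia = 900/511 in ≈ 1.761 in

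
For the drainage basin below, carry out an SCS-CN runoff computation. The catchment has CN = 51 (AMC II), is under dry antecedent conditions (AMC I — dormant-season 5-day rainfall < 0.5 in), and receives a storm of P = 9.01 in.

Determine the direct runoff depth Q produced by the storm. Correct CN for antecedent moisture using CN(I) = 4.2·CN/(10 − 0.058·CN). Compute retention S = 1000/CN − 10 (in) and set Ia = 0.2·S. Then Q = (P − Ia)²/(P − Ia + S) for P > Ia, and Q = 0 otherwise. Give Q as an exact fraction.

Q = 4604029609/6393150900 in ≈ 0.720 in

Dry (AMC I): CN(I) = 4.2·51/(10 − 0.058·51) = (1071/5)/(3521/500) = 15300/503 ≈ 30.417
Max retention: S = 1000/(15300/503) − 10 = 3500/153 in (≈ 22.876 in)
Ia = 0.2·(3500/153) = 700/153 in ≈ 4.575 in
P − Ia = 9.010 − 4.575 = 67853/15300 ≈ 4.435 in (> 0, runoff occurs)
Runoff Q = (P−Ia)²/(P−Ia+S) = (4.435)²/(4.435+22.876) = 4604029609/6393150900 ≈ 0.720 in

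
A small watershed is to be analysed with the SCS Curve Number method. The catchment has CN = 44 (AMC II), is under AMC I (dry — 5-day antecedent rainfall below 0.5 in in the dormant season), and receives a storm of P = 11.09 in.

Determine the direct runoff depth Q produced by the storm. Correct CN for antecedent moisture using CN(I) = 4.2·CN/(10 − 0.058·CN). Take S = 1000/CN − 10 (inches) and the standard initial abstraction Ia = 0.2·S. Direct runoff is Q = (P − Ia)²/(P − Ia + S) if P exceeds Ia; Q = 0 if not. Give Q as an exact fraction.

Dry (AMC I): CN(I) = 4.2·44/(10 − 0.058·44) = (924/5)/(931/125) = 3300/133 ≈ 24.812
S = 1000/(3300/133) − 10 = 1000/33 in ≈ 30.303 in
Ia = 0.2S: 0.2·30.303 = 6.061 in (exactly 200/33)
P − Ia = 11.090 − 6.061 = 16597/3300 ≈ 5.029 in (> 0, runoff occurs)
Q = (16597/3300)²/((16597/3300) + 1000/33) = (275460409/10890000)/(116597/3300) = 275460409/384770100 in ≈ 0.716 in

Q = 275460409/384770100 in ≈ 0.716 in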